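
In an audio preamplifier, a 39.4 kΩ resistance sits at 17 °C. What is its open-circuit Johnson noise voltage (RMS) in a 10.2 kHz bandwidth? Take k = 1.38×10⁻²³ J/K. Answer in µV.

T = 17 °C + 273.15 = 290.15 K
V_n = √(4kTRB)
4kTRB = 4 × 1.38×10⁻²³ × 290.15 × 3.94×10⁴ × 1.02×10⁴ = 6.44×10⁻¹² V²
V_n = √(6.44×10⁻¹²) = 2.54×10⁻⁶ V = 2.54 µV

2.54 µV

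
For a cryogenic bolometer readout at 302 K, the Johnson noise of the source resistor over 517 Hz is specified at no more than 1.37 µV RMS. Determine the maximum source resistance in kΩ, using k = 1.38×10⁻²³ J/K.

Johnson–Nyquist: V_n = √(4kTRB) ⇒ R = V_n² / (4kTB)
4kTB = 4 × 1.38×10⁻²³ × 302 × 5.17×10² = 8.62×10⁻¹⁸
R = (1.37×10⁻⁶)² / 8.62×10⁻¹⁸ = 2.18×10⁵ Ω = 218 kΩ

218 kΩ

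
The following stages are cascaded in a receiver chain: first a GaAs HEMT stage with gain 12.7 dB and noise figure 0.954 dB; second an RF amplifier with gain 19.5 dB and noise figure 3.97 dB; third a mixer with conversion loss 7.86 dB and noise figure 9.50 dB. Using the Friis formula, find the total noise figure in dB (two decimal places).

Convert to linear (a loss of L dB is a gain of −L dB): F_i = 10^(NF_i/10), G_i = 10^(G_i,dB/10)
  Stage 1: F_1 = 10^(0.954/10) = 1.246, G_1 = 10^(12.7/10) = 18.62
  Stage 2: F_2 = 10^(3.97/10) = 2.495, G_2 = 10^(19.5/10) = 89.13
  Stage 3: F_3 = 10^(9.50/10) = 8.913, G_3 = 10^(−7.86/10) = 0.1637
Friis cascade:
  F = 1.246 + (2.495 − 1)/18.62 + (8.913 − 1)/1660 = 1.331
NF = 10 log₁₀(1.331) = 1.24 dB

1.24 dB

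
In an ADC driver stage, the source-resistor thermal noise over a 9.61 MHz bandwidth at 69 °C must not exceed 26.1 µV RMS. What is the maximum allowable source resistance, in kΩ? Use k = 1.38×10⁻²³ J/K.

T = 69 °C + 273.15 = 342.15 K
Johnson–Nyquist: V_n = √(4kTRB) ⇒ R = V_n² / (4kTB)
4kTB = 4 × 1.38×10⁻²³ × 342.15 × 9.61×10⁶ = 1.82×10⁻¹³
R = (2.61×10⁻⁵)² / 1.82×10⁻¹³ = 3.75×10³ Ω = 3.75 kΩ

3.75 kΩ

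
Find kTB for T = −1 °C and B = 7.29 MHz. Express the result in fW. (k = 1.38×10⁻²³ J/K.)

T = −1 °C + 273.15 = 272.15 K
P_n = kTB = 1.38×10⁻²³ × 272.15 × 7.29×10⁶ = 2.74×10⁻¹⁴ W = 27.4 fW

27.4 fW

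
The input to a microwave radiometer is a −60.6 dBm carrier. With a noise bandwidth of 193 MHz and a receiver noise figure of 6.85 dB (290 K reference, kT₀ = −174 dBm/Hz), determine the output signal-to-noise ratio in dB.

23.7 dB

Noise floor: N = −174 + 10 log₁₀(B) + NF
10 log₁₀(1.93×10⁸) = 82.86 dB
N = −174 + 82.86 + 6.85 = −84.29 dBm
SNR = P_sig − N = −60.6 − (−84.29) = 23.69 dB → 23.7 dB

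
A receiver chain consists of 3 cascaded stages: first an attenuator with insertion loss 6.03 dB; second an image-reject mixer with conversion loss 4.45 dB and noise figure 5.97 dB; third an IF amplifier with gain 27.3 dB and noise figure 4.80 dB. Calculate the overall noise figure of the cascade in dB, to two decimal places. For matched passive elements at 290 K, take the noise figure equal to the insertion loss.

Convert to linear (a loss of L dB is a gain of −L dB): F_i = 10^(NF_i/10), G_i = 10^(G_i,dB/10)
  Stage 1: F_1 = 10^(6.03/10) = 4.009, G_1 = 10^(−6.03/10) = 0.2495
  Stage 2: F_2 = 10^(5.97/10) = 3.954, G_2 = 10^(−4.45/10) = 0.3589
  Stage 3: F_3 = 10^(4.80/10) = 3.020, G_3 = 10^(27.3/10) = 537.0
Friis cascade:
  F = 4.009 + (3.954 − 1)/0.2495 + (3.020 − 1)/0.08954 = 38.41
NF = 10 log₁₀(38.41) = 15.84 dB

15.84 dB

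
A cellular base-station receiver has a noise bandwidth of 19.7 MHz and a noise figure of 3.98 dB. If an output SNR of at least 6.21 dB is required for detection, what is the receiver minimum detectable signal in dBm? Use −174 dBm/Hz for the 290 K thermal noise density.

−90.9 dBm

Sensitivity = −174 + 10 log₁₀(B) + NF + SNR_min
= −174 + 72.94 + 3.98 + 6.21
= −90.87 dBm → −90.9 dBm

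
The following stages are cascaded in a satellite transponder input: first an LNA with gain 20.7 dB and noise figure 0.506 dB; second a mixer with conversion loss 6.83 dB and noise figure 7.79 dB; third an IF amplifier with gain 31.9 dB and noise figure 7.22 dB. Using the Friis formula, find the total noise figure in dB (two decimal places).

Convert to linear (a loss of L dB is a gain of −L dB): F_i = 10^(NF_i/10), G_i = 10^(G_i,dB/10)
  Stage 1: F_1 = 10^(0.506/10) = 1.124, G_1 = 10^(20.7/10) = 117.5
  Stage 2: F_2 = 10^(7.79/10) = 6.012, G_2 = 10^(−6.83/10) = 0.2075
  Stage 3: F_3 = 10^(7.22/10) = 5.272, G_3 = 10^(31.9/10) = 1549
Friis cascade:
  F = 1.124 + (6.012 − 1)/117.5 + (5.272 − 1)/24.38 = 1.341
NF = 10 log₁₀(1.341) = 1.28 dB

1.28 dB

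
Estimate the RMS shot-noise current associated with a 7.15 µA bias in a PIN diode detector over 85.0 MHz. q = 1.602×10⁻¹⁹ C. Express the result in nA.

14.0 nA

I_n = √(2qI·B)
2qI·B = 2 × 1.602×10⁻¹⁹ × 7.15×10⁻⁶ × 8.50×10⁷ = 1.95×10⁻¹⁶ A²
I_n = √(1.95×10⁻¹⁶) = 1.40×10⁻⁸ A = 14.0 nA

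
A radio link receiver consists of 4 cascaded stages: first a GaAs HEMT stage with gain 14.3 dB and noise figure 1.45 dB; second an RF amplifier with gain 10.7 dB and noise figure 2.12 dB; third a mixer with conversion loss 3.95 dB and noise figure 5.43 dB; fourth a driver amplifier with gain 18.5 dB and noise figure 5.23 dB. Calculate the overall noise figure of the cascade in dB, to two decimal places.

Convert to linear (a loss of L dB is a gain of −L dB): F_i = 10^(NF_i/10), G_i = 10^(G_i,dB/10)
  Stage 1: F_1 = 10^(1.45/10) = 1.396, G_1 = 10^(14.3/10) = 26.92
  Stage 2: F_2 = 10^(2.12/10) = 1.629, G_2 = 10^(10.7/10) = 11.75
  Stage 3: F_3 = 10^(5.43/10) = 3.491, G_3 = 10^(−3.95/10) = 0.4027
  Stage 4: F_4 = 10^(5.23/10) = 3.334, G_4 = 10^(18.5/10) = 70.79
Friis cascade:
  F = 1.396 + (1.629 − 1)/26.92 + (3.491 − 1)/316.2 + (3.334 − 1)/127.4 = 1.446
NF = 10 log₁₀(1.446) = 1.60 dB

1.60 dB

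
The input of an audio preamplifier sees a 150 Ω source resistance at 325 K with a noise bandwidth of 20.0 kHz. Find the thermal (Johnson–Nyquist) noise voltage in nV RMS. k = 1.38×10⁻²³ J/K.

232 nV

V_n = √(4kTRB)
4kTRB = 4 × 1.38×10⁻²³ × 325 × 1.50×10² × 2.00×10⁴ = 5.38×10⁻¹⁴ V²
V_n = √(5.38×10⁻¹⁴) = 2.32×10⁻⁷ V = 232 nV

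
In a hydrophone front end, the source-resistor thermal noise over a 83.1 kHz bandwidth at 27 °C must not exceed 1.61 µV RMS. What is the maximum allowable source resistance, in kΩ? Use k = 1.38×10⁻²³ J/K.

T = 27 °C + 273.15 = 300.15 K
Johnson–Nyquist: V_n = √(4kTRB) ⇒ R = V_n² / (4kTB)
4kTB = 4 × 1.38×10⁻²³ × 300.15 × 8.31×10⁴ = 1.38×10⁻¹⁵
R = (1.61×10⁻⁶)² / 1.38×10⁻¹⁵ = 1.88×10³ Ω = 1.88 kΩ

1.88 kΩ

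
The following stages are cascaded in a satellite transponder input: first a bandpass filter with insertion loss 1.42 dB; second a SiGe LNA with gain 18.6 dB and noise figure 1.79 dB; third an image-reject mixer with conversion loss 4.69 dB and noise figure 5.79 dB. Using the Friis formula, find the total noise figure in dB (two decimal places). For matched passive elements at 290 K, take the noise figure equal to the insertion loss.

Convert to linear (a loss of L dB is a gain of −L dB): F_i = 10^(NF_i/10), G_i = 10^(G_i,dB/10)
  Stage 1: F_1 = 10^(1.42/10) = 1.387, G_1 = 10^(−1.42/10) = 0.7211
  Stage 2: F_2 = 10^(1.79/10) = 1.510, G_2 = 10^(18.6/10) = 72.44
  Stage 3: F_3 = 10^(5.79/10) = 3.793, G_3 = 10^(−4.69/10) = 0.3396
Friis cascade:
  F = 1.387 + (1.510 − 1)/0.7211 + (3.793 − 1)/52.24 = 2.148
NF = 10 log₁₀(2.148) = 3.32 dB

3.32 dB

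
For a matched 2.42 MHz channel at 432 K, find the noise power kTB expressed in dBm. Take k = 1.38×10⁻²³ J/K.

−108.4 dBm

P_n = kTB = 1.38×10⁻²³ × 432 × 2.42×10⁶ = 1.44×10⁻¹⁴ W
In dBm: 10 log₁₀(1.44×10⁻¹⁴ / 10⁻³) = −108.4 dBm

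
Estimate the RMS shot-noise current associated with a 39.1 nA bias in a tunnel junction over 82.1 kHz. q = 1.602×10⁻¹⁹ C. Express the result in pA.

32.1 pA

I_n = √(2qI·B)
2qI·B = 2 × 1.602×10⁻¹⁹ × 3.91×10⁻⁸ × 8.21×10⁴ = 1.03×10⁻²¹ A²
I_n = √(1.03×10⁻²¹) = 3.21×10⁻¹¹ A = 32.1 pA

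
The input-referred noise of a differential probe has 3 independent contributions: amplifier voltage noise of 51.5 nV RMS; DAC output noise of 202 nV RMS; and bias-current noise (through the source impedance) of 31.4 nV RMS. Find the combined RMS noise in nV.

Uncorrelated sources add in power (mean-square): V_tot = √(ΣV_i²)
V_tot = √[(5.15×10⁻⁸)² + (2.02×10⁻⁷)² + (3.14×10⁻⁸)²] = 2.11×10⁻⁷ V = 211 nV

211 nV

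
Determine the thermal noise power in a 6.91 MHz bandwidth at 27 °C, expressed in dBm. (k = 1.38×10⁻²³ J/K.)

−105.4 dBm

T = 27 °C + 273.15 = 300.15 K
P_n = kTB = 1.38×10⁻²³ × 300.15 × 6.91×10⁶ = 2.86×10⁻¹⁴ W
In dBm: 10 log₁₀(2.86×10⁻¹⁴ / 10⁻³) = −105.4 dBm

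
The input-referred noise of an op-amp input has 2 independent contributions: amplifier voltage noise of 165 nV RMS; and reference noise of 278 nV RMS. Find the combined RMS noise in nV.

323 nV

Uncorrelated sources add in power (mean-square): V_tot = √(ΣV_i²)
V_tot = √[(1.65×10⁻⁷)² + (2.78×10⁻⁷)²] = 3.23×10⁻⁷ V = 323 nV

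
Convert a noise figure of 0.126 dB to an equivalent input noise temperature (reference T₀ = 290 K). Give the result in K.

8.54 K

F = 10^(0.126/10) = 1.02944
T_e = (F − 1)·T₀ = (1.02944 − 1) × 290 = 8.54 K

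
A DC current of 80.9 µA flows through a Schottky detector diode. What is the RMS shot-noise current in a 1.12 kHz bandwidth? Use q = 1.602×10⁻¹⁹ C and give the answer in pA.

I_n = √(2qI·B)
2qI·B = 2 × 1.602×10⁻¹⁹ × 8.09×10⁻⁵ × 1.12×10³ = 2.90×10⁻²⁰ A²
I_n = √(2.90×10⁻²⁰) = 1.70×10⁻¹⁰ A = 170 pA

170 pA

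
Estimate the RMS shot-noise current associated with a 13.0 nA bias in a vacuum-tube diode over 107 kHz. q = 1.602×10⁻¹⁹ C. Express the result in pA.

I_n = √(2qI·B)
2qI·B = 2 × 1.602×10⁻¹⁹ × 1.30×10⁻⁸ × 1.07×10⁵ = 4.46×10⁻²² A²
I_n = √(4.46×10⁻²²) = 2.11×10⁻¹¹ A = 21.1 pA

21.1 pA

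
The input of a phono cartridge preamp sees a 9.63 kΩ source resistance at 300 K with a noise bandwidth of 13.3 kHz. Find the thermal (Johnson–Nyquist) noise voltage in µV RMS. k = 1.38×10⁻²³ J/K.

V_n = √(4kTRB)
4kTRB = 4 × 1.38×10⁻²³ × 300 × 9.63×10³ × 1.33×10⁴ = 2.12×10⁻¹² V²
V_n = √(2.12×10⁻¹²) = 1.46×10⁻⁶ V = 1.46 µV

1.46 µV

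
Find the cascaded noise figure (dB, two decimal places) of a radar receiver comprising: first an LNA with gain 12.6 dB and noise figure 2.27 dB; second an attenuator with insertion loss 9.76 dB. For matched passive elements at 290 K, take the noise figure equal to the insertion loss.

Convert to linear (a loss of L dB is a gain of −L dB): F_i = 10^(NF_i/10), G_i = 10^(G_i,dB/10)
  Stage 1: F_1 = 10^(2.27/10) = 1.687, G_1 = 10^(12.6/10) = 18.20
  Stage 2: F_2 = 10^(9.76/10) = 9.462, G_2 = 10^(−9.76/10) = 0.1057
Friis cascade:
  F = 1.687 + (9.462 − 1)/18.20 = 2.152
NF = 10 log₁₀(2.152) = 3.33 dB

3.33 dB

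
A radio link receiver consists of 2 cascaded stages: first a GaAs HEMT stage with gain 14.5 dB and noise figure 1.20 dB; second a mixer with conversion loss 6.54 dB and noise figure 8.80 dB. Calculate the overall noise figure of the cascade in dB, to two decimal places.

Convert to linear (a loss of L dB is a gain of −L dB): F_i = 10^(NF_i/10), G_i = 10^(G_i,dB/10)
  Stage 1: F_1 = 10^(1.20/10) = 1.318, G_1 = 10^(14.5/10) = 28.18
  Stage 2: F_2 = 10^(8.80/10) = 7.586, G_2 = 10^(−6.54/10) = 0.2218
Friis cascade:
  F = 1.318 + (7.586 − 1)/28.18 = 1.552
NF = 10 log₁₀(1.552) = 1.91 dB

1.91 dB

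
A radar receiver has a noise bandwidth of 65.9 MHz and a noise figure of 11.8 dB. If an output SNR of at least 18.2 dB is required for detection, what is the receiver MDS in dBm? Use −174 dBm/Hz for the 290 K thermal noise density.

−65.8 dBm

Sensitivity = −174 + 10 log₁₀(B) + NF + SNR_min
= −174 + 78.19 + 11.8 + 18.2
= −65.81 dBm → −65.8 dBm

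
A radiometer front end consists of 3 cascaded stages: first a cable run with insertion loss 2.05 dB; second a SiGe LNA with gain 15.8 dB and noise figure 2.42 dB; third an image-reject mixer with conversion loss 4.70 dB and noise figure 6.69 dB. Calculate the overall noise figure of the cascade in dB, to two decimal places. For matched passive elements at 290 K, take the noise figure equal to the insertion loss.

4.70 dB

Convert to linear (a loss of L dB is a gain of −L dB): F_i = 10^(NF_i/10), G_i = 10^(G_i,dB/10)
  Stage 1: F_1 = 10^(2.05/10) = 1.603, G_1 = 10^(−2.05/10) = 0.6237
  Stage 2: F_2 = 10^(2.42/10) = 1.746, G_2 = 10^(15.8/10) = 38.02
  Stage 3: F_3 = 10^(6.69/10) = 4.667, G_3 = 10^(−4.70/10) = 0.3388
Friis cascade:
  F = 1.603 + (1.746 − 1)/0.6237 + (4.667 − 1)/23.71 = 2.954
NF = 10 log₁₀(2.954) = 4.70 dB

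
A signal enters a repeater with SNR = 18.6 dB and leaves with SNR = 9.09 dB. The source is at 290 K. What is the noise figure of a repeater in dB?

NF (dB) = SNR_in(dB) − SNR_out(dB) when the source is at T₀
NF = 18.6 − 9.09 = 9.51 dB

9.51 dB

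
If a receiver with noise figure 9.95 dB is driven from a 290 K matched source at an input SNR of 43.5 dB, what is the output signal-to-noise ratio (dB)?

By definition F = SNR_in/SNR_out, so in dB: SNR_out = SNR_in − NF
SNR_out = 43.5 − 9.95 = 33.55 dB

33.55 dB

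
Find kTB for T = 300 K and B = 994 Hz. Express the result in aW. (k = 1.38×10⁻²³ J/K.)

P_n = kTB = 1.38×10⁻²³ × 300 × 9.94×10² = 4.12×10⁻¹⁸ W = 4.12 aW

4.12 aW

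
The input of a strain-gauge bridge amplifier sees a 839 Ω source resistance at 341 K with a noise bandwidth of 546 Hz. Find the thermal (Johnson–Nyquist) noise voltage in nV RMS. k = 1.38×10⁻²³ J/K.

V_n = √(4kTRB)
4kTRB = 4 × 1.38×10⁻²³ × 341 × 8.39×10² × 5.46×10² = 8.62×10⁻¹⁵ V²
V_n = √(8.62×10⁻¹⁵) = 9.29×10⁻⁸ V = 92.9 nV

92.9 nV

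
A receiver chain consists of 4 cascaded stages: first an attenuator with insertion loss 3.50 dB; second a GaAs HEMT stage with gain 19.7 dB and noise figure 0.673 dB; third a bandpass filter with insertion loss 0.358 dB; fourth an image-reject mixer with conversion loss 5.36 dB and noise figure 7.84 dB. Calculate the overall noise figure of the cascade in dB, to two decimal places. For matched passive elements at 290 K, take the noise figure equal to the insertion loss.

Convert to linear (a loss of L dB is a gain of −L dB): F_i = 10^(NF_i/10), G_i = 10^(G_i,dB/10)
  Stage 1: F_1 = 10^(3.50/10) = 2.239, G_1 = 10^(−3.50/10) = 0.4467
  Stage 2: F_2 = 10^(0.673/10) = 1.168, G_2 = 10^(19.7/10) = 93.33
  Stage 3: F_3 = 10^(0.358/10) = 1.086, G_3 = 10^(−0.358/10) = 0.9209
  Stage 4: F_4 = 10^(7.84/10) = 6.081, G_4 = 10^(−5.36/10) = 0.2911
Friis cascade:
  F = 2.239 + (1.168 − 1)/0.4467 + (1.086 − 1)/41.69 + (6.081 − 1)/38.39 = 2.748
NF = 10 log₁₀(2.748) = 4.39 dB

4.39 dB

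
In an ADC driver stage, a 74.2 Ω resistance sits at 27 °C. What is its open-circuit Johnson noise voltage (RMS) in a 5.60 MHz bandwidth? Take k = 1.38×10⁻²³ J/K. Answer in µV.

2.62 µV

T = 27 °C + 273.15 = 300.15 K
V_n = √(4kTRB)
4kTRB = 4 × 1.38×10⁻²³ × 300.15 × 7.42×10¹ × 5.60×10⁶ = 6.88×10⁻¹² V²
V_n = √(6.88×10⁻¹²) = 2.62×10⁻⁶ V = 2.62 µV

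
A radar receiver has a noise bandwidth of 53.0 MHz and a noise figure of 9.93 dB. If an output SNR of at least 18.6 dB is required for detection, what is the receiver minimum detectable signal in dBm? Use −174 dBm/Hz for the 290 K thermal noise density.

−68.2 dBm

Sensitivity = −174 + 10 log₁₀(B) + NF + SNR_min
= −174 + 77.24 + 9.93 + 18.6
= −68.23 dBm → −68.2 dBm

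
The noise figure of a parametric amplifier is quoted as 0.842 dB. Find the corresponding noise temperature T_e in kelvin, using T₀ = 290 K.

F = 10^(0.842/10) = 1.21395
T_e = (F − 1)·T₀ = (1.21395 − 1) × 290 = 62.0 K

62.0 K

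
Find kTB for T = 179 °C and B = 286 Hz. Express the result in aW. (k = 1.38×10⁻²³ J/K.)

1.78 aW

T = 179 °C + 273.15 = 452.15 K
P_n = kTB = 1.38×10⁻²³ × 452.15 × 2.86×10² = 1.78×10⁻¹⁸ W = 1.78 aW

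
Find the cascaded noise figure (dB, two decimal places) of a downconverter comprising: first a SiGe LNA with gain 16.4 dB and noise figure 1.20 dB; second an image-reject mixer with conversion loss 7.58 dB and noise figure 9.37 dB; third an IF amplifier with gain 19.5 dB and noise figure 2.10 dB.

1.97 dB

Convert to linear (a loss of L dB is a gain of −L dB): F_i = 10^(NF_i/10), G_i = 10^(G_i,dB/10)
  Stage 1: F_1 = 10^(1.20/10) = 1.318, G_1 = 10^(16.4/10) = 43.65
  Stage 2: F_2 = 10^(9.37/10) = 8.650, G_2 = 10^(−7.58/10) = 0.1746
  Stage 3: F_3 = 10^(2.10/10) = 1.622, G_3 = 10^(19.5/10) = 89.13
Friis cascade:
  F = 1.318 + (8.650 − 1)/43.65 + (1.622 − 1)/7.621 = 1.575
NF = 10 log₁₀(1.575) = 1.97 dB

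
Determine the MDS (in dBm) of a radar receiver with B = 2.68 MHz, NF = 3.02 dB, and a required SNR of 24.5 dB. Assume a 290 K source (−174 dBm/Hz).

−82.2 dBm

Sensitivity = −174 + 10 log₁₀(B) + NF + SNR_min
= −174 + 64.28 + 3.02 + 24.5
= −82.20 dBm → −82.2 dBm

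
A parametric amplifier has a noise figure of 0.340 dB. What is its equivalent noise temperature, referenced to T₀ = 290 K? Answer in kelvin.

F = 10^(0.340/10) = 1.08143
T_e = (F − 1)·T₀ = (1.08143 − 1) × 290 = 23.6 K

23.6 K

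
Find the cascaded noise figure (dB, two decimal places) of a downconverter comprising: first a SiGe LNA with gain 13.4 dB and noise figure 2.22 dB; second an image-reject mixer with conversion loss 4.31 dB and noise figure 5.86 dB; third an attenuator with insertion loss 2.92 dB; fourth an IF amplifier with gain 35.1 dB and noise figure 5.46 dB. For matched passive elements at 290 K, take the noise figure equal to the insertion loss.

4.02 dB

Convert to linear (a loss of L dB is a gain of −L dB): F_i = 10^(NF_i/10), G_i = 10^(G_i,dB/10)
  Stage 1: F_1 = 10^(2.22/10) = 1.667, G_1 = 10^(13.4/10) = 21.88
  Stage 2: F_2 = 10^(5.86/10) = 3.855, G_2 = 10^(−4.31/10) = 0.3707
  Stage 3: F_3 = 10^(2.92/10) = 1.959, G_3 = 10^(−2.92/10) = 0.5105
  Stage 4: F_4 = 10^(5.46/10) = 3.516, G_4 = 10^(35.1/10) = 3236
Friis cascade:
  F = 1.667 + (3.855 − 1)/21.88 + (1.959 − 1)/8.110 + (3.516 − 1)/4.140 = 2.524
NF = 10 log₁₀(2.524) = 4.02 dB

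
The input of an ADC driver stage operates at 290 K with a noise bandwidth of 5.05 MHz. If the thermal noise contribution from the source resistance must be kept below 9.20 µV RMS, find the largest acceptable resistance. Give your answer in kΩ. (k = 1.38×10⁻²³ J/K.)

1.05 kΩ

Johnson–Nyquist: V_n = √(4kTRB) ⇒ R = V_n² / (4kTB)
4kTB = 4 × 1.38×10⁻²³ × 290 × 5.05×10⁶ = 8.08×10⁻¹⁴
R = (9.20×10⁻⁶)² / 8.08×10⁻¹⁴ = 1.05×10³ Ω = 1.05 kΩ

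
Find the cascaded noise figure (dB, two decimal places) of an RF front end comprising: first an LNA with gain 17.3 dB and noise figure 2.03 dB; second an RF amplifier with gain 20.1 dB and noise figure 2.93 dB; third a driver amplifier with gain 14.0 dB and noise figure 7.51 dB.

2.08 dB

Convert to linear (a loss of L dB is a gain of −L dB): F_i = 10^(NF_i/10), G_i = 10^(G_i,dB/10)
  Stage 1: F_1 = 10^(2.03/10) = 1.596, G_1 = 10^(17.3/10) = 53.70
  Stage 2: F_2 = 10^(2.93/10) = 1.963, G_2 = 10^(20.1/10) = 102.3
  Stage 3: F_3 = 10^(7.51/10) = 5.636, G_3 = 10^(14.0/10) = 25.12
Friis cascade:
  F = 1.596 + (1.963 − 1)/53.70 + (5.636 − 1)/5495 = 1.615
NF = 10 log₁₀(1.615) = 2.08 dB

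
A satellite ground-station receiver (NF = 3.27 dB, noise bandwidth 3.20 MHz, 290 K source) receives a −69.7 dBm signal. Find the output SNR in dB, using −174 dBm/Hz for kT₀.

36.0 dB

Noise floor: N = −174 + 10 log₁₀(B) + NF
10 log₁₀(3.20×10⁶) = 65.05 dB
N = −174 + 65.05 + 3.27 = −105.68 dBm
SNR = P_sig − N = −69.7 − (−105.68) = 35.98 dB → 36.0 dB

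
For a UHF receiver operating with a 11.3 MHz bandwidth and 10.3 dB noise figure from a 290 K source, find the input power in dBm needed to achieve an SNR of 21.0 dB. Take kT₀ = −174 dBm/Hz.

−72.2 dBm

Sensitivity = −174 + 10 log₁₀(B) + NF + SNR_min
= −174 + 70.53 + 10.3 + 21.0
= −72.17 dBm → −72.2 dBm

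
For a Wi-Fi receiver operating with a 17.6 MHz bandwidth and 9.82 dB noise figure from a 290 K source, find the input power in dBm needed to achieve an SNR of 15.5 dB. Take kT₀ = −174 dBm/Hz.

−76.2 dBm

Sensitivity = −174 + 10 log₁₀(B) + NF + SNR_min
= −174 + 72.46 + 9.82 + 15.5
= −76.22 dBm → −76.2 dBm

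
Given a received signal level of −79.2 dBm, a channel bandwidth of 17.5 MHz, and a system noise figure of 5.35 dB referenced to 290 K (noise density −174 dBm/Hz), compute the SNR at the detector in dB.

Noise floor: N = −174 + 10 log₁₀(B) + NF
10 log₁₀(1.75×10⁷) = 72.43 dB
N = −174 + 72.43 + 5.35 = −96.22 dBm
SNR = P_sig − N = −79.2 − (−96.22) = 17.02 dB → 17.0 dB

17.0 dB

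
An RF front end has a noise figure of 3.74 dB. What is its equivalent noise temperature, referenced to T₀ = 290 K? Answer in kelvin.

F = 10^(3.74/10) = 2.36592
T_e = (F − 1)·T₀ = (2.36592 − 1) × 290 = 396 K

396 K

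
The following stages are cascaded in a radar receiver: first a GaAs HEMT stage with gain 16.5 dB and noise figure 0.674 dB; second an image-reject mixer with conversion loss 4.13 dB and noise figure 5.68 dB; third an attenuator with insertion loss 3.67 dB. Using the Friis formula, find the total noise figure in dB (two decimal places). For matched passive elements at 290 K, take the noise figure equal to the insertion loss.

1.16 dB

Convert to linear (a loss of L dB is a gain of −L dB): F_i = 10^(NF_i/10), G_i = 10^(G_i,dB/10)
  Stage 1: F_1 = 10^(0.674/10) = 1.168, G_1 = 10^(16.5/10) = 44.67
  Stage 2: F_2 = 10^(5.68/10) = 3.698, G_2 = 10^(−4.13/10) = 0.3864
  Stage 3: F_3 = 10^(3.67/10) = 2.328, G_3 = 10^(−3.67/10) = 0.4295
Friis cascade:
  F = 1.168 + (3.698 − 1)/44.67 + (2.328 − 1)/17.26 = 1.305
NF = 10 log₁₀(1.305) = 1.16 dB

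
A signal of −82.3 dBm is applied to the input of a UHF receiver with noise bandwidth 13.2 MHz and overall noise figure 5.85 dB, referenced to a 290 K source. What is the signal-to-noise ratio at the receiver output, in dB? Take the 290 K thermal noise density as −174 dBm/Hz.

Noise floor: N = −174 + 10 log₁₀(B) + NF
10 log₁₀(1.32×10⁷) = 71.21 dB
N = −174 + 71.21 + 5.85 = −96.94 dBm
SNR = P_sig − N = −82.3 − (−96.94) = 14.64 dB → 14.6 dB

14.6 dB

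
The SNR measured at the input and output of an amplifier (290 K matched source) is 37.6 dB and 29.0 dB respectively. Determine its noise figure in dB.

NF (dB) = SNR_in(dB) − SNR_out(dB) when the source is at T₀
NF = 37.6 − 29.0 = 8.6 dB

8.6 dB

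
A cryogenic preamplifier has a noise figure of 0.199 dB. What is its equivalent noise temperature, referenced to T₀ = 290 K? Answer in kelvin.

F = 10^(0.199/10) = 1.04689
T_e = (F − 1)·T₀ = (1.04689 − 1) × 290 = 13.6 K

13.6 K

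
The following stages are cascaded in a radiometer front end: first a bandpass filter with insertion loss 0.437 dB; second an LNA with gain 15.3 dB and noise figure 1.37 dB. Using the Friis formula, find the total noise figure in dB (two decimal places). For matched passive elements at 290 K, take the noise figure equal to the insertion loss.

Convert to linear (a loss of L dB is a gain of −L dB): F_i = 10^(NF_i/10), G_i = 10^(G_i,dB/10)
  Stage 1: F_1 = 10^(0.437/10) = 1.106, G_1 = 10^(−0.437/10) = 0.9043
  Stage 2: F_2 = 10^(1.37/10) = 1.371, G_2 = 10^(15.3/10) = 33.88
Friis cascade:
  F = 1.106 + (1.371 − 1)/0.9043 = 1.516
NF = 10 log₁₀(1.516) = 1.81 dB

1.81 dB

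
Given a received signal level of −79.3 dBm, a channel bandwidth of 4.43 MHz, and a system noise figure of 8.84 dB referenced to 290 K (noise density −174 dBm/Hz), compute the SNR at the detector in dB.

Noise floor: N = −174 + 10 log₁₀(B) + NF
10 log₁₀(4.43×10⁶) = 66.46 dB
N = −174 + 66.46 + 8.84 = −98.70 dBm
SNR = P_sig − N = −79.3 − (−98.70) = 19.40 dB → 19.4 dB

19.4 dB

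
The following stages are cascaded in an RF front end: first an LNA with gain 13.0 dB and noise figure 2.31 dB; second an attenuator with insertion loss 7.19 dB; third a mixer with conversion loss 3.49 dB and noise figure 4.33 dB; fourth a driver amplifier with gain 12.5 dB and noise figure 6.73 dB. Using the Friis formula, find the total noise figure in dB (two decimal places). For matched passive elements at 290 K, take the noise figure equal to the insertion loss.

Convert to linear (a loss of L dB is a gain of −L dB): F_i = 10^(NF_i/10), G_i = 10^(G_i,dB/10)
  Stage 1: F_1 = 10^(2.31/10) = 1.702, G_1 = 10^(13.0/10) = 19.95
  Stage 2: F_2 = 10^(7.19/10) = 5.236, G_2 = 10^(−7.19/10) = 0.1910
  Stage 3: F_3 = 10^(4.33/10) = 2.710, G_3 = 10^(−3.49/10) = 0.4477
  Stage 4: F_4 = 10^(6.73/10) = 4.710, G_4 = 10^(12.5/10) = 17.78
Friis cascade:
  F = 1.702 + (5.236 − 1)/19.95 + (2.710 − 1)/3.811 + (4.710 − 1)/1.706 = 4.538
NF = 10 log₁₀(4.538) = 6.57 dB

6.57 dB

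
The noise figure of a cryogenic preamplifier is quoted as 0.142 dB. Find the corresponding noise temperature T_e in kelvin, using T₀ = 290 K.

9.64 K

F = 10^(0.142/10) = 1.03324
T_e = (F − 1)·T₀ = (1.03324 − 1) × 290 = 9.64 K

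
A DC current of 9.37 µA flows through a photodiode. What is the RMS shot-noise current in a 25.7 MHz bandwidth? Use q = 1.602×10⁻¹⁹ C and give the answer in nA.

I_n = √(2qI·B)
2qI·B = 2 × 1.602×10⁻¹⁹ × 9.37×10⁻⁶ × 2.57×10⁷ = 7.72×10⁻¹⁷ A²
I_n = √(7.72×10⁻¹⁷) = 8.78×10⁻⁹ A = 8.78 nA

8.78 nA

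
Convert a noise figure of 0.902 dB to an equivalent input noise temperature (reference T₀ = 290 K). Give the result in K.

66.9 K

F = 10^(0.902/10) = 1.23084
T_e = (F − 1)·T₀ = (1.23084 − 1) × 290 = 66.9 K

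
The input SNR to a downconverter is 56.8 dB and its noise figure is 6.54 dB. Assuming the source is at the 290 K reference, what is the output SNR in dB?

By definition F = SNR_in/SNR_out, so in dB: SNR_out = SNR_in − NF
SNR_out = 56.8 − 6.54 = 50.26 dB

50.26 dB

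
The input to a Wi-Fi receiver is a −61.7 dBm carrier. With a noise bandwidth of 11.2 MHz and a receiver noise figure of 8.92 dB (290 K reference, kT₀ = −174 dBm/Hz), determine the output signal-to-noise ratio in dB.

Noise floor: N = −174 + 10 log₁₀(B) + NF
10 log₁₀(1.12×10⁷) = 70.49 dB
N = −174 + 70.49 + 8.92 = −94.59 dBm
SNR = P_sig − N = −61.7 − (−94.59) = 32.89 dB → 32.9 dB

32.9 dB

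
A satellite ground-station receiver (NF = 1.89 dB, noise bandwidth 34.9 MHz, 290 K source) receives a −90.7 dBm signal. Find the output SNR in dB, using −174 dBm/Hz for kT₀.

6.0 dB

Noise floor: N = −174 + 10 log₁₀(B) + NF
10 log₁₀(3.49×10⁷) = 75.43 dB
N = −174 + 75.43 + 1.89 = −96.68 dBm
SNR = P_sig − N = −90.7 − (−96.68) = 5.98 dB → 6.0 dB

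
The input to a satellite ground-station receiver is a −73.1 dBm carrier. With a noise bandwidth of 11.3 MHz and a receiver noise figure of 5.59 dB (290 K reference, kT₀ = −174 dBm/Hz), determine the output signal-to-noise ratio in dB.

Noise floor: N = −174 + 10 log₁₀(B) + NF
10 log₁₀(1.13×10⁷) = 70.53 dB
N = −174 + 70.53 + 5.59 = −97.88 dBm
SNR = P_sig − N = −73.1 − (−97.88) = 24.78 dB → 24.8 dB

24.8 dB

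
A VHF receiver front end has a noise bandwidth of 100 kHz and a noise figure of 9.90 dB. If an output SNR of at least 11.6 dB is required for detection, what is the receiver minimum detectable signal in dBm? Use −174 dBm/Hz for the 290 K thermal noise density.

Sensitivity = −174 + 10 log₁₀(B) + NF + SNR_min
= −174 + 50 + 9.90 + 11.6
= −102.50 dBm → −102.5 dBm

−102.5 dBm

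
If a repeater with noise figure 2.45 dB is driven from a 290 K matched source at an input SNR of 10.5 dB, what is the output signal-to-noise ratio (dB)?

By definition F = SNR_in/SNR_out, so in dB: SNR_out = SNR_in − NF
SNR_out = 10.5 − 2.45 = 8.05 dB

8.05 dB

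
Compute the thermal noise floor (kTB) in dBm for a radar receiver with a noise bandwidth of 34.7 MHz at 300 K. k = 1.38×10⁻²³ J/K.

P_n = kTB = 1.38×10⁻²³ × 300 × 3.47×10⁷ = 1.44×10⁻¹³ W
In dBm: 10 log₁₀(1.44×10⁻¹³ / 10⁻³) = −98.4 dBm

−98.4 dBm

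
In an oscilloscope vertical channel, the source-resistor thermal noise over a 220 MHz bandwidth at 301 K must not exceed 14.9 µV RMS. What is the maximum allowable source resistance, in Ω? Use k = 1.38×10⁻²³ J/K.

Johnson–Nyquist: V_n = √(4kTRB) ⇒ R = V_n² / (4kTB)
4kTB = 4 × 1.38×10⁻²³ × 301 × 2.20×10⁸ = 3.66×10⁻¹²
R = (1.49×10⁻⁵)² / 3.66×10⁻¹² = 6.07×10¹ Ω = 60.7 Ω

60.7 Ω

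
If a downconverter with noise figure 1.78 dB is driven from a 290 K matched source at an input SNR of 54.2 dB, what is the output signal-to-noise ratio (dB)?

By definition F = SNR_in/SNR_out, so in dB: SNR_out = SNR_in − NF
SNR_out = 54.2 − 1.78 = 52.42 dB

52.42 dB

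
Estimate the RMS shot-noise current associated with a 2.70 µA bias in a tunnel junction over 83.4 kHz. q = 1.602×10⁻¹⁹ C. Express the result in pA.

269 pA

I_n = √(2qI·B)
2qI·B = 2 × 1.602×10⁻¹⁹ × 2.70×10⁻⁶ × 8.34×10⁴ = 7.21×10⁻²⁰ A²
I_n = √(7.21×10⁻²⁰) = 2.69×10⁻¹⁰ A = 269 pA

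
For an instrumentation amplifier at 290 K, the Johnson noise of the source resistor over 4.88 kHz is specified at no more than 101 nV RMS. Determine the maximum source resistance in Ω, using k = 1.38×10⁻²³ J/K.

131 Ω

Johnson–Nyquist: V_n = √(4kTRB) ⇒ R = V_n² / (4kTB)
4kTB = 4 × 1.38×10⁻²³ × 290 × 4.88×10³ = 7.81×10⁻¹⁷
R = (1.01×10⁻⁷)² / 7.81×10⁻¹⁷ = 1.31×10² Ω = 131 Ω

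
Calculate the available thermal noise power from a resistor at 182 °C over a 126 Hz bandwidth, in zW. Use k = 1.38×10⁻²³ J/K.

791 zW

T = 182 °C + 273.15 = 455.15 K
P_n = kTB = 1.38×10⁻²³ × 455.15 × 1.26×10² = 7.91×10⁻¹⁹ W = 791 zW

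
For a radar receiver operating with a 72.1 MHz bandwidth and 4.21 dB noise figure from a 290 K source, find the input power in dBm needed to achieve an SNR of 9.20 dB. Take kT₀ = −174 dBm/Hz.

−82.0 dBm

Sensitivity = −174 + 10 log₁₀(B) + NF + SNR_min
= −174 + 78.58 + 4.21 + 9.20
= −82.01 dBm → −82.0 dBm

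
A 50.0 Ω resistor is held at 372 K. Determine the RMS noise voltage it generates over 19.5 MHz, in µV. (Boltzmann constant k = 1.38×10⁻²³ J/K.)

4.47 µV

V_n = √(4kTRB)
4kTRB = 4 × 1.38×10⁻²³ × 372 × 5.00×10¹ × 1.95×10⁷ = 2.00×10⁻¹¹ V²
V_n = √(2.00×10⁻¹¹) = 4.47×10⁻⁶ V = 4.47 µV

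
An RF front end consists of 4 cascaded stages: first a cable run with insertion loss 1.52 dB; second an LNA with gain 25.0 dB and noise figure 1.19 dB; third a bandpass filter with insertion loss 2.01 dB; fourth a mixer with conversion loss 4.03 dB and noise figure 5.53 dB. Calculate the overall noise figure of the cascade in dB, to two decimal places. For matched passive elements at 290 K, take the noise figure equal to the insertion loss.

Convert to linear (a loss of L dB is a gain of −L dB): F_i = 10^(NF_i/10), G_i = 10^(G_i,dB/10)
  Stage 1: F_1 = 10^(1.52/10) = 1.419, G_1 = 10^(−1.52/10) = 0.7047
  Stage 2: F_2 = 10^(1.19/10) = 1.315, G_2 = 10^(25.0/10) = 316.2
  Stage 3: F_3 = 10^(2.01/10) = 1.589, G_3 = 10^(−2.01/10) = 0.6295
  Stage 4: F_4 = 10^(5.53/10) = 3.573, G_4 = 10^(−4.03/10) = 0.3954
Friis cascade:
  F = 1.419 + (1.315 − 1)/0.7047 + (1.589 − 1)/222.8 + (3.573 − 1)/140.3 = 1.887
NF = 10 log₁₀(1.887) = 2.76 dB

2.76 dB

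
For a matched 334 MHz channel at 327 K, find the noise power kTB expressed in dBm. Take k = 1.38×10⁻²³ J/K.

P_n = kTB = 1.38×10⁻²³ × 327 × 3.34×10⁸ = 1.51×10⁻¹² W
In dBm: 10 log₁₀(1.51×10⁻¹² / 10⁻³) = −88.2 dBm

−88.2 dBm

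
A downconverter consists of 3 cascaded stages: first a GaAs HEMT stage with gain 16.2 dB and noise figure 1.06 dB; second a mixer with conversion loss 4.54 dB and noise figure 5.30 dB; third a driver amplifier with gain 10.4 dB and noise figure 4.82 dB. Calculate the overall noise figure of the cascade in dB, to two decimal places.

Convert to linear (a loss of L dB is a gain of −L dB): F_i = 10^(NF_i/10), G_i = 10^(G_i,dB/10)
  Stage 1: F_1 = 10^(1.06/10) = 1.276, G_1 = 10^(16.2/10) = 41.69
  Stage 2: F_2 = 10^(5.30/10) = 3.388, G_2 = 10^(−4.54/10) = 0.3516
  Stage 3: F_3 = 10^(4.82/10) = 3.034, G_3 = 10^(10.4/10) = 10.96
Friis cascade:
  F = 1.276 + (3.388 − 1)/41.69 + (3.034 − 1)/14.66 = 1.473
NF = 10 log₁₀(1.473) = 1.68 dB

1.68 dB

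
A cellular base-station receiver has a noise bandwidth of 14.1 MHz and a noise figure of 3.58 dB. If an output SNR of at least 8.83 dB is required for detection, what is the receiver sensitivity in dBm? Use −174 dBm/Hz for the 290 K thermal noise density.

−90.1 dBm

Sensitivity = −174 + 10 log₁₀(B) + NF + SNR_min
= −174 + 71.49 + 3.58 + 8.83
= −90.10 dBm → −90.1 dBm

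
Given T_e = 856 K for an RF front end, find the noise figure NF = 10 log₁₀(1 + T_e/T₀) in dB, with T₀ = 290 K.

5.97 dB

F = 1 + T_e/T₀ = 1 + 856/290 = 3.95172
NF = 10 log₁₀(3.95172) = 5.97 dB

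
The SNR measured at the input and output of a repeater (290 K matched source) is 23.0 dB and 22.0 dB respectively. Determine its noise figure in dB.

NF (dB) = SNR_in(dB) − SNR_out(dB) when the source is at T₀
NF = 23.0 − 22.0 = 1.0 dB

1.0 dB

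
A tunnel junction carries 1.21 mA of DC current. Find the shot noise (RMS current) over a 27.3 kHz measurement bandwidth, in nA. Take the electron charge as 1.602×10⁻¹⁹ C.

3.25 nA

I_n = √(2qI·B)
2qI·B = 2 × 1.602×10⁻¹⁹ × 1.21×10⁻³ × 2.73×10⁴ = 1.06×10⁻¹⁷ A²
I_n = √(1.06×10⁻¹⁷) = 3.25×10⁻⁹ A = 3.25 nA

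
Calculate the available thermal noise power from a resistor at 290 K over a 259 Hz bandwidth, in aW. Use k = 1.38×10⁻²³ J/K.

1.04 aW

P_n = kTB = 1.38×10⁻²³ × 290 × 2.59×10² = 1.04×10⁻¹⁸ W = 1.04 aW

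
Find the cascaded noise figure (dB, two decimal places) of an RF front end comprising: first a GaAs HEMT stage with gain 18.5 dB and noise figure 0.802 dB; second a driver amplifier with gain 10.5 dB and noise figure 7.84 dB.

1.05 dB

Convert to linear (a loss of L dB is a gain of −L dB): F_i = 10^(NF_i/10), G_i = 10^(G_i,dB/10)
  Stage 1: F_1 = 10^(0.802/10) = 1.203, G_1 = 10^(18.5/10) = 70.79
  Stage 2: F_2 = 10^(7.84/10) = 6.081, G_2 = 10^(10.5/10) = 11.22
Friis cascade:
  F = 1.203 + (6.081 − 1)/70.79 = 1.275
NF = 10 log₁₀(1.275) = 1.05 dB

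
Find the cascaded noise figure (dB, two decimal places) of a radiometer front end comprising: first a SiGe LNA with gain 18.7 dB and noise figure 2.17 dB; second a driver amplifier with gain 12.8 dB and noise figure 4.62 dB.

2.24 dB

Convert to linear (a loss of L dB is a gain of −L dB): F_i = 10^(NF_i/10), G_i = 10^(G_i,dB/10)
  Stage 1: F_1 = 10^(2.17/10) = 1.648, G_1 = 10^(18.7/10) = 74.13
  Stage 2: F_2 = 10^(4.62/10) = 2.897, G_2 = 10^(12.8/10) = 19.05
Friis cascade:
  F = 1.648 + (2.897 − 1)/74.13 = 1.674
NF = 10 log₁₀(1.674) = 2.24 dB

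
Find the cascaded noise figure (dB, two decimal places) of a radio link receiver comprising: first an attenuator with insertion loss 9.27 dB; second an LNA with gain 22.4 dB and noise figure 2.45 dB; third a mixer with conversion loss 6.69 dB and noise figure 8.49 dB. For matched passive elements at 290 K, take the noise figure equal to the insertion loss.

11.81 dB

Convert to linear (a loss of L dB is a gain of −L dB): F_i = 10^(NF_i/10), G_i = 10^(G_i,dB/10)
  Stage 1: F_1 = 10^(9.27/10) = 8.453, G_1 = 10^(−9.27/10) = 0.1183
  Stage 2: F_2 = 10^(2.45/10) = 1.758, G_2 = 10^(22.4/10) = 173.8
  Stage 3: F_3 = 10^(8.49/10) = 7.063, G_3 = 10^(−6.69/10) = 0.2143
Friis cascade:
  F = 8.453 + (1.758 − 1)/0.1183 + (7.063 − 1)/20.56 = 15.15
NF = 10 log₁₀(15.15) = 11.81 dB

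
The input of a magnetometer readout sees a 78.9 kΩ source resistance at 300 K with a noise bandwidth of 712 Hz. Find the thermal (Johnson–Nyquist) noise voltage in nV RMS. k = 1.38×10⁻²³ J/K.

965 nV

V_n = √(4kTRB)
4kTRB = 4 × 1.38×10⁻²³ × 300 × 7.89×10⁴ × 7.12×10² = 9.30×10⁻¹³ V²
V_n = √(9.30×10⁻¹³) = 9.65×10⁻⁷ V = 965 nV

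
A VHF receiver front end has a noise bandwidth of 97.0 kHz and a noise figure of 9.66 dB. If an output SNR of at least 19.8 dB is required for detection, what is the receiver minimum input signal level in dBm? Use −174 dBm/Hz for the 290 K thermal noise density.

−94.7 dBm

Sensitivity = −174 + 10 log₁₀(B) + NF + SNR_min
= −174 + 49.87 + 9.66 + 19.8
= −94.67 dBm → −94.7 dBm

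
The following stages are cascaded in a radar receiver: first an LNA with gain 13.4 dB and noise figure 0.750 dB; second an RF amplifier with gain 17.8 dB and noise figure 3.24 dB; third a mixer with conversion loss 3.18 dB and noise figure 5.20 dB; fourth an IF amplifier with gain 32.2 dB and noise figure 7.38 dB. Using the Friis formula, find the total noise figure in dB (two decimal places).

Convert to linear (a loss of L dB is a gain of −L dB): F_i = 10^(NF_i/10), G_i = 10^(G_i,dB/10)
  Stage 1: F_1 = 10^(0.750/10) = 1.189, G_1 = 10^(13.4/10) = 21.88
  Stage 2: F_2 = 10^(3.24/10) = 2.109, G_2 = 10^(17.8/10) = 60.26
  Stage 3: F_3 = 10^(5.20/10) = 3.311, G_3 = 10^(−3.18/10) = 0.4808
  Stage 4: F_4 = 10^(7.38/10) = 5.470, G_4 = 10^(32.2/10) = 1660
Friis cascade:
  F = 1.189 + (2.109 − 1)/21.88 + (3.311 − 1)/1318 + (5.470 − 1)/633.9 = 1.248
NF = 10 log₁₀(1.248) = 0.96 dB

0.96 dB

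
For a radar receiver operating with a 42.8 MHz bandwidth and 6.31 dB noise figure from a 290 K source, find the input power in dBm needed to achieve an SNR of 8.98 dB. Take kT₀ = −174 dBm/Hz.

−82.4 dBm

Sensitivity = −174 + 10 log₁₀(B) + NF + SNR_min
= −174 + 76.31 + 6.31 + 8.98
= −82.40 dBm → −82.4 dBm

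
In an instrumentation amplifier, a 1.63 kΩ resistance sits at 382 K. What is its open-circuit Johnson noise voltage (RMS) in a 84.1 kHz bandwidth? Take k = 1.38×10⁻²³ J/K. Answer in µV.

V_n = √(4kTRB)
4kTRB = 4 × 1.38×10⁻²³ × 382 × 1.63×10³ × 8.41×10⁴ = 2.89×10⁻¹² V²
V_n = √(2.89×10⁻¹²) = 1.70×10⁻⁶ V = 1.70 µV

1.70 µV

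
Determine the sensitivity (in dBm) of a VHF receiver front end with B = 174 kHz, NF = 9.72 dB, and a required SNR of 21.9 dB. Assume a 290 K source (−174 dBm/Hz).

−90.0 dBm

Sensitivity = −174 + 10 log₁₀(B) + NF + SNR_min
= −174 + 52.41 + 9.72 + 21.9
= −89.97 dBm → −90.0 dBm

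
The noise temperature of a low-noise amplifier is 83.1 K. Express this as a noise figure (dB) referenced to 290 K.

1.09 dB

F = 1 + T_e/T₀ = 1 + 83.1/290 = 1.28655
NF = 10 log₁₀(1.28655) = 1.09 dB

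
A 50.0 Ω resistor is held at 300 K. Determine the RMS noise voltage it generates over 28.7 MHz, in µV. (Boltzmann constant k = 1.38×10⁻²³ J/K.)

4.87 µV

V_n = √(4kTRB)
4kTRB = 4 × 1.38×10⁻²³ × 300 × 5.00×10¹ × 2.87×10⁷ = 2.38×10⁻¹¹ V²
V_n = √(2.38×10⁻¹¹) = 4.87×10⁻⁶ V = 4.87 µV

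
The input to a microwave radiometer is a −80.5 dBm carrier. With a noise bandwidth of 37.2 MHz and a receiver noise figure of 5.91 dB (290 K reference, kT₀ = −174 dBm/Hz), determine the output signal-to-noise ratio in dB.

Noise floor: N = −174 + 10 log₁₀(B) + NF
10 log₁₀(3.72×10⁷) = 75.71 dB
N = −174 + 75.71 + 5.91 = −92.38 dBm
SNR = P_sig − N = −80.5 − (−92.38) = 11.88 dB → 11.9 dB

11.9 dB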